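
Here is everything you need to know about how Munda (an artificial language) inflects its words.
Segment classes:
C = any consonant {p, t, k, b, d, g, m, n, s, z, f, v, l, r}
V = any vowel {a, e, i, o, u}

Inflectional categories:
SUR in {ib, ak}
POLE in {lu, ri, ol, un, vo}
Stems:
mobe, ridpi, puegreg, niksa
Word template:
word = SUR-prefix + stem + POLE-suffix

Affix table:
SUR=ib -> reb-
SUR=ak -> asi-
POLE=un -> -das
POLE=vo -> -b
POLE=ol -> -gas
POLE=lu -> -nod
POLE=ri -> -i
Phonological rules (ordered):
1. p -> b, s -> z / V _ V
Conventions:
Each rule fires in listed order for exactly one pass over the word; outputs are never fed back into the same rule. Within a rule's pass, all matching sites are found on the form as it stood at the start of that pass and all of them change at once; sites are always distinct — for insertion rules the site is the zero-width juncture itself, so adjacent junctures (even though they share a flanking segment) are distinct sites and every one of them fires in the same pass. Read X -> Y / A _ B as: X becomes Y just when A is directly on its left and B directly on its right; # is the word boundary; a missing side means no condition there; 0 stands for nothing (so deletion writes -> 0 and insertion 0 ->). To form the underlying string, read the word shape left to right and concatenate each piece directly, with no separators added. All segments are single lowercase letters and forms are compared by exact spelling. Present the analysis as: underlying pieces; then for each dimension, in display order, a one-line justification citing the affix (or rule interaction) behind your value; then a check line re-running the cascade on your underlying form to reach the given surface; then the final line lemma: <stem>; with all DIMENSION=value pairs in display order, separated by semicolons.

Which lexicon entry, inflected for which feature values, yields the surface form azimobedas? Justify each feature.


underlying: asi-mobe-das
SUR=ak - signalled by the affix asi-
POLE=un - signalled by the affix -das
check: asimobedas -> azimobedas
lemma: mobe; SUR=ak; POLE=un


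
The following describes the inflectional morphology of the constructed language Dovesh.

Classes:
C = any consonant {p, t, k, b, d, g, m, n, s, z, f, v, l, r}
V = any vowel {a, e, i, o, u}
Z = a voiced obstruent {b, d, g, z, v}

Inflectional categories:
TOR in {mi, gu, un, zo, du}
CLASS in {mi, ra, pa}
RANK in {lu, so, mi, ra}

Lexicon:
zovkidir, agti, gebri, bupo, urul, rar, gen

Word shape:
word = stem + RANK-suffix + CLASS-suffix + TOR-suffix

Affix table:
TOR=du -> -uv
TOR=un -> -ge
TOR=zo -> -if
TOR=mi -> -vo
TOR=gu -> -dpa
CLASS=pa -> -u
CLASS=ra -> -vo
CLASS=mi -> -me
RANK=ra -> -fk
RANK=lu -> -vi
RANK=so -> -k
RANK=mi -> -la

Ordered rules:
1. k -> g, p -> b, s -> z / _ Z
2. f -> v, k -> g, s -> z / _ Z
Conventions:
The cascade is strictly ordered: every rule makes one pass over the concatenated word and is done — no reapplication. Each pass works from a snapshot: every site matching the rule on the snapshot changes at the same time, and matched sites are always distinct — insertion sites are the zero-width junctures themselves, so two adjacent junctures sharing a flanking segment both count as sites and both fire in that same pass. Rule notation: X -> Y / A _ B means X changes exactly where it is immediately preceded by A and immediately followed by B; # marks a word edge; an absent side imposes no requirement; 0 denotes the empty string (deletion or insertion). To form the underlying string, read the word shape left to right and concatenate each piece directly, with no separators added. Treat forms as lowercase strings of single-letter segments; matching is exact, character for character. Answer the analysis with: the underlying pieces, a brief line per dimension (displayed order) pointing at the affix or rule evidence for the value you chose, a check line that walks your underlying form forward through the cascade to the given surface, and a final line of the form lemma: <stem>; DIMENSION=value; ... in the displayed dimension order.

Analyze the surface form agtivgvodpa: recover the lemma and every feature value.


underlying: agti-fk-vo-dpa
TOR=gu - signalled by the affix -dpa
CLASS=ra - signalled by the affix -vo
RANK=ra - signalled by the affix -fk
check: agtifkvodpa -> agtifgvodpa -> agtivgvodpa
lemma: agti; TOR=gu; CLASS=ra; RANK=ra


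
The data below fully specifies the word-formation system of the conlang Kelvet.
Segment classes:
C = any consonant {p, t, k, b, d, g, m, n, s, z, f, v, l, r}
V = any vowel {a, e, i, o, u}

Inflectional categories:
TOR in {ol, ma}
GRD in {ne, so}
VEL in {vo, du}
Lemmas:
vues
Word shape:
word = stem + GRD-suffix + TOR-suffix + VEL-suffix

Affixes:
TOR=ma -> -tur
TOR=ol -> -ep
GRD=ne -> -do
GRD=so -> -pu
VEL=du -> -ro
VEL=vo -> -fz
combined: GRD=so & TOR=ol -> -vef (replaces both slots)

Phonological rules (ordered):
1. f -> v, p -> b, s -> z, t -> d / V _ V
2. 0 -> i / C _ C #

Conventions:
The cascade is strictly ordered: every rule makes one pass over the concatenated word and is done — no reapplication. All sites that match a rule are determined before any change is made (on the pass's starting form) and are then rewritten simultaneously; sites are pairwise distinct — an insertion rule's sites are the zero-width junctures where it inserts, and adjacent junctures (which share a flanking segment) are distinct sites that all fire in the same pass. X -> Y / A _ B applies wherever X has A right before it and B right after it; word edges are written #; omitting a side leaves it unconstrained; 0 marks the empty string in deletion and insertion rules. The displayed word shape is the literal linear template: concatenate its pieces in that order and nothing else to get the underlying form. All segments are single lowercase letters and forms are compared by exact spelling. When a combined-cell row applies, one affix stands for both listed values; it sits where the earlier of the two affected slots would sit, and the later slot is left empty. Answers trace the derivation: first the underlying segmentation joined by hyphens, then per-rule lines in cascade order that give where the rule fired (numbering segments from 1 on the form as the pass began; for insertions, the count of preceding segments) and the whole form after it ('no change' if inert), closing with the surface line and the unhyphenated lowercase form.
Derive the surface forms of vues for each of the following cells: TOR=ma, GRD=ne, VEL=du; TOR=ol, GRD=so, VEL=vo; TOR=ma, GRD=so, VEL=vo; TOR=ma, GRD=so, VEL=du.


cell TOR=ma, GRD=ne, VEL=du:
underlying: vues-do-tur-ro
1. f -> v, p -> b, s -> z, t -> d / V _ V: fires at position(s) 7: vuesdodurro
2. 0 -> i / C _ C #: no change
surface: vuesdodurro

cell TOR=ol, GRD=so, VEL=vo:
underlying: vues-vef-fz
1. f -> v, p -> b, s -> z, t -> d / V _ V: no change
2. 0 -> i / C _ C #: inserts after position(s) 8: vuesveffiz
surface: vuesveffiz

cell TOR=ma, GRD=so, VEL=vo:
underlying: vues-pu-tur-fz
1. f -> v, p -> b, s -> z, t -> d / V _ V: fires at position(s) 7: vuespudurfz
2. 0 -> i / C _ C #: inserts after position(s) 10: vuespudurfiz
surface: vuespudurfiz

cell TOR=ma, GRD=so, VEL=du:
underlying: vues-pu-tur-ro
1. f -> v, p -> b, s -> z, t -> d / V _ V: fires at position(s) 7: vuespudurro
2. 0 -> i / C _ C #: no change
surface: vuespudurro


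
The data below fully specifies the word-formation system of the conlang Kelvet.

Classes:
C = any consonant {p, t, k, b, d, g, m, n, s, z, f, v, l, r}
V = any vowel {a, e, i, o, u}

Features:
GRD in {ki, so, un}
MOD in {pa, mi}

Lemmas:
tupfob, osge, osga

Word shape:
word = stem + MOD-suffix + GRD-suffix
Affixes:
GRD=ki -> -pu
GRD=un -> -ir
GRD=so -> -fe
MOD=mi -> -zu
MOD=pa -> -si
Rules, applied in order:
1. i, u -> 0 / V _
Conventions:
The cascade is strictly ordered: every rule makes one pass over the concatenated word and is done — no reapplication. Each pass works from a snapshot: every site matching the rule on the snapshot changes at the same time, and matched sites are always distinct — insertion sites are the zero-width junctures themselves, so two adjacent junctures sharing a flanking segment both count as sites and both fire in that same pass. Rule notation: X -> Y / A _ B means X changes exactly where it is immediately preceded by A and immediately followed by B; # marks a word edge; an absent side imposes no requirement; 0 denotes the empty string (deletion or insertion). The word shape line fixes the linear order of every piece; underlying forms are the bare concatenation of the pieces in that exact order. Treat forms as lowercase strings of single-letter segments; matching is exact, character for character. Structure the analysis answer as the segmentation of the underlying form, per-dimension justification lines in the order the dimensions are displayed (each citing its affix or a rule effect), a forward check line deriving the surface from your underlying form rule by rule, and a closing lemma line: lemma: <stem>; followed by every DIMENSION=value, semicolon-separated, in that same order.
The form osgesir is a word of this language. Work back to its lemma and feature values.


underlying: osge-si-ir
GRD=un - signalled by the affix -ir
MOD=pa - signalled by the affix -si
check: osgesiir -> osgesir
lemma: osge; GRD=un; MOD=pa


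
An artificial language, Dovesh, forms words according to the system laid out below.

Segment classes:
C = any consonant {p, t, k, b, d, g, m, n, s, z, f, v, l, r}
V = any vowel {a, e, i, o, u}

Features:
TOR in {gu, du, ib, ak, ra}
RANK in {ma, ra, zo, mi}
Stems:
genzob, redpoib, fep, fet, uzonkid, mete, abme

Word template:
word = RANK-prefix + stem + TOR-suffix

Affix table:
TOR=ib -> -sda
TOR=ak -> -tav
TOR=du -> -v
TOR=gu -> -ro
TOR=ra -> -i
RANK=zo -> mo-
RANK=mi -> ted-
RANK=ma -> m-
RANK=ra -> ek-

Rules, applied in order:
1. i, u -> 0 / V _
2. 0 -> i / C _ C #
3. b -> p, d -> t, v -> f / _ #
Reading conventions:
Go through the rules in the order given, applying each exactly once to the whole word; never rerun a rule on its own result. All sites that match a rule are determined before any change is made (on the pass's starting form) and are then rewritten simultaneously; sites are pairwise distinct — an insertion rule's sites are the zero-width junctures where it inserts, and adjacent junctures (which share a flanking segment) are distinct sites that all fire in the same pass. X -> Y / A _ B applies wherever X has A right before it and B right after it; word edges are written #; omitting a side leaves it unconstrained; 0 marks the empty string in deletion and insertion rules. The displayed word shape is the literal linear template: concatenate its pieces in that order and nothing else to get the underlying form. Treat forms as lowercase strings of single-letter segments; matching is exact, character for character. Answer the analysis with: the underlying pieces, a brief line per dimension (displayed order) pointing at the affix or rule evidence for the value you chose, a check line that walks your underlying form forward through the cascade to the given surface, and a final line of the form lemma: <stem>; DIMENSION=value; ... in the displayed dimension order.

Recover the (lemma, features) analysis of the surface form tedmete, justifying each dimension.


underlying: ted-mete-i
TOR=ra - signalled by the affix -i
RANK=mi - signalled by the affix ted-
check: tedmetei -> tedmete -> tedmete -> tedmete
lemma: mete; TOR=ra; RANK=mi


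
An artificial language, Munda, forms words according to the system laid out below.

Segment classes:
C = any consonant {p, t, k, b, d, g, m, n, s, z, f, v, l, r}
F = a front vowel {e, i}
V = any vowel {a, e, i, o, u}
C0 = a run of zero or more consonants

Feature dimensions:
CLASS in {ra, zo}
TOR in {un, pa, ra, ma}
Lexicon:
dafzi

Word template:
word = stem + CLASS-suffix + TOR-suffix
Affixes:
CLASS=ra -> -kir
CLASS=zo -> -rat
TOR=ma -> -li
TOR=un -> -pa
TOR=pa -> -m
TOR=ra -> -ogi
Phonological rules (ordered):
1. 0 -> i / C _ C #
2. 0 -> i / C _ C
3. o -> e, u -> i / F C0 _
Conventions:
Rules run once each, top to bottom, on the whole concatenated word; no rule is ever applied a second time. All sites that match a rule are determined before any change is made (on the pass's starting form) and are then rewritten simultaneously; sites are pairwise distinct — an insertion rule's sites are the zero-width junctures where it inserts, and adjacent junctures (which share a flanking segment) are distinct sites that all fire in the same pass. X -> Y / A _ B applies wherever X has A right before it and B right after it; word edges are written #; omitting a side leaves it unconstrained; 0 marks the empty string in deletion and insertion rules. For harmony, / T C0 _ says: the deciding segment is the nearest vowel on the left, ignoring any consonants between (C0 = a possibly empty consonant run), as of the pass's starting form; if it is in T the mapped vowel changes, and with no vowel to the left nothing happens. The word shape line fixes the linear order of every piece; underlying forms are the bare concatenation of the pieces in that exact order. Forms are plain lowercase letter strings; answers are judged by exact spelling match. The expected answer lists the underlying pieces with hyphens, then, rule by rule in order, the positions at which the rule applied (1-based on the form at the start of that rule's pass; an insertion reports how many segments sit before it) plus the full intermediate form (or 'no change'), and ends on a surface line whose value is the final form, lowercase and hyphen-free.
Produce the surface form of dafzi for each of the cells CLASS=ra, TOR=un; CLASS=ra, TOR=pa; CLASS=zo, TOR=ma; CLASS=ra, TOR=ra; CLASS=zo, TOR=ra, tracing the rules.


cell CLASS=ra, TOR=un:
underlying: dafzi-kir-pa
1. 0 -> i / C _ C #: no change
2. 0 -> i / C _ C: inserts after position(s) 3, 8: dafizikiripa
3. o -> e, u -> i / F C0 _: no change
surface: dafizikiripa

cell CLASS=ra, TOR=pa:
underlying: dafzi-kir-m
1. 0 -> i / C _ C #: inserts after position(s) 8: dafzikirim
2. 0 -> i / C _ C: inserts after position(s) 3: dafizikirim
3. o -> e, u -> i / F C0 _: no change
surface: dafizikirim

cell CLASS=zo, TOR=ma:
underlying: dafzi-rat-li
1. 0 -> i / C _ C #: no change
2. 0 -> i / C _ C: inserts after position(s) 3, 8: dafiziratili
3. o -> e, u -> i / F C0 _: no change
surface: dafiziratili

cell CLASS=ra, TOR=ra:
underlying: dafzi-kir-ogi
1. 0 -> i / C _ C #: no change
2. 0 -> i / C _ C: inserts after position(s) 3: dafizikirogi
3. o -> e, u -> i / F C0 _: fires at position(s) 10: dafizikiregi
surface: dafizikiregi

cell CLASS=zo, TOR=ra:
underlying: dafzi-rat-ogi
1. 0 -> i / C _ C #: no change
2. 0 -> i / C _ C: inserts after position(s) 3: dafiziratogi
3. o -> e, u -> i / F C0 _: no change
surface: dafiziratogi


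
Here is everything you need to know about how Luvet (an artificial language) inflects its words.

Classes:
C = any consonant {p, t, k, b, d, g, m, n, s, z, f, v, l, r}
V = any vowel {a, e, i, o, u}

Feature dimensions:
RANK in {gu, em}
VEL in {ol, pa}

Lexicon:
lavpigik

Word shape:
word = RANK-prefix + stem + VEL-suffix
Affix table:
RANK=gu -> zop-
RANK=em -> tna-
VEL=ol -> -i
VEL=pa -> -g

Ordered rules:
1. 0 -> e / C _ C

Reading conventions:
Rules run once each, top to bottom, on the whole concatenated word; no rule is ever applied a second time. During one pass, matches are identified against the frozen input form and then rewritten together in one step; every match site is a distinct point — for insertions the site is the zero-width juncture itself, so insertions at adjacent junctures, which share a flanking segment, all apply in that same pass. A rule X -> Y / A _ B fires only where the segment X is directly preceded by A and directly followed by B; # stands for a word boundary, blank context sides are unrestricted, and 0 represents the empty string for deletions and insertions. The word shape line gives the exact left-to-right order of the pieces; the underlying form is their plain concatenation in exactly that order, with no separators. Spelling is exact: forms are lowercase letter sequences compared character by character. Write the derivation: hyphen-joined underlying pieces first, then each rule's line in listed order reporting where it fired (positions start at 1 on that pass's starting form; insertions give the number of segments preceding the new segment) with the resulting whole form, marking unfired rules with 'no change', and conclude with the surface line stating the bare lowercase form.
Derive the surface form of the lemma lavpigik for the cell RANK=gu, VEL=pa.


underlying: zop-lavpigik-g
1. 0 -> e / C _ C: inserts after position(s) 3, 6, 11: zopelavepigikeg
surface: zopelavepigikeg


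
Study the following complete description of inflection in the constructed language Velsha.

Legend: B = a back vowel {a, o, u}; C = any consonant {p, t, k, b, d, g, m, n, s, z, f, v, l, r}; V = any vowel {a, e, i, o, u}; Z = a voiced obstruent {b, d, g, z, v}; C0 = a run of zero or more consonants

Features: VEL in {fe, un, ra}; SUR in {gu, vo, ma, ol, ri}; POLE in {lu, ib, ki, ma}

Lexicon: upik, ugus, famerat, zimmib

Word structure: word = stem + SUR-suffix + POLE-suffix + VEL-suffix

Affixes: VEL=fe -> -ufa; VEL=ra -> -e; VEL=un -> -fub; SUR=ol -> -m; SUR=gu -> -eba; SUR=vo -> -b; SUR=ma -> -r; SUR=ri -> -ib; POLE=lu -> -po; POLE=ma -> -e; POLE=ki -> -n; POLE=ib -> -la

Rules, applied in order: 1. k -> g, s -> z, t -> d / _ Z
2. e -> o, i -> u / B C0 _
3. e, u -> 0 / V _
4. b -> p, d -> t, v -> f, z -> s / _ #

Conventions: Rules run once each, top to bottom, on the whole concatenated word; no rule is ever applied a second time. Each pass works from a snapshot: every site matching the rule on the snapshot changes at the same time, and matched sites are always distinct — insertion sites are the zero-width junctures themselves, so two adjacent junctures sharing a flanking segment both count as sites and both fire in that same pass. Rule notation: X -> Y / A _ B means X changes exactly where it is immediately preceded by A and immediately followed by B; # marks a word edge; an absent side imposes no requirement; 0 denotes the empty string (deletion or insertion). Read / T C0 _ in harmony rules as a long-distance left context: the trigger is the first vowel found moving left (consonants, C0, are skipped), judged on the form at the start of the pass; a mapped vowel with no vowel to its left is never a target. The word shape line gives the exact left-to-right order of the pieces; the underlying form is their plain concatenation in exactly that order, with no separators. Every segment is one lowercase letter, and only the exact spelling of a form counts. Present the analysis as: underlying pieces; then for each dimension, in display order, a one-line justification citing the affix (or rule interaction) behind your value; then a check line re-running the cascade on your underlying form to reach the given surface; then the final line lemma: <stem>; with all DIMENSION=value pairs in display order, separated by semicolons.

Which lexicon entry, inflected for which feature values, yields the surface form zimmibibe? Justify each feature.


underlying: zimmib-ib-e-e
VEL=ra - signalled by the affix -e
SUR=ri - signalled by the affix -ib
POLE=ma - signalled by the affix -e
check: zimmibibee -> zimmibibee -> zimmibibee -> zimmibibe -> zimmibibe
lemma: zimmib; VEL=ra; SUR=ri; POLE=ma


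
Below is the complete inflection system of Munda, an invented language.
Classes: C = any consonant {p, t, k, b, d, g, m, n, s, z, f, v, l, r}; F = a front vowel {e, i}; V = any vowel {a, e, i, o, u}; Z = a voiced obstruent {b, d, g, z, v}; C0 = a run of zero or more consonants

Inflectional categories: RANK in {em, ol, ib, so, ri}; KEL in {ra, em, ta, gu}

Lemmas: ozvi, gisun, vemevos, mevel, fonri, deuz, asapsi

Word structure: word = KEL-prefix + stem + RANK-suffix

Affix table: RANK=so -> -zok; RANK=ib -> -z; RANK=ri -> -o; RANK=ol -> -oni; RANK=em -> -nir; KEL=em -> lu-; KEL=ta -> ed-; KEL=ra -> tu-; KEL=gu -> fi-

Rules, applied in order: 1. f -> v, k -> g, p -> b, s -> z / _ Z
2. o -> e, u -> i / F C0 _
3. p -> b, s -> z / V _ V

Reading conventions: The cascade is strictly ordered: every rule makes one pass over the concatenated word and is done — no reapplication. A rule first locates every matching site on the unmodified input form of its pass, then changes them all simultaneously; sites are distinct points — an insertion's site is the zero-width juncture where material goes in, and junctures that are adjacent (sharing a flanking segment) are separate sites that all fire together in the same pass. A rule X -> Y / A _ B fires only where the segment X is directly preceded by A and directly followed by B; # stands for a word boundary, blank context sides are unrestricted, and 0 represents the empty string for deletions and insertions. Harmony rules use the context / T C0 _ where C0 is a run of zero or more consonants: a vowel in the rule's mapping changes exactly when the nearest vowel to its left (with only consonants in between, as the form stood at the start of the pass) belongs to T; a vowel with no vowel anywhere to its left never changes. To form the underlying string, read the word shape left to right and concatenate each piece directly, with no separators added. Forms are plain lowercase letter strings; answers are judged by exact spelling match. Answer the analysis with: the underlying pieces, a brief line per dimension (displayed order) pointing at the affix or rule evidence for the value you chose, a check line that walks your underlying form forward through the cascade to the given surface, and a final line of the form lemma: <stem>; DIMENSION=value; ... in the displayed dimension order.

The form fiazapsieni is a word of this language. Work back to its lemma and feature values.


underlying: fi-asapsi-oni
RANK=ol - signalled by the affix -oni
KEL=gu - signalled by the affix fi-
check: fiasapsioni -> fiasapsioni -> fiasapsieni -> fiazapsieni
lemma: asapsi; RANK=ol; KEL=gu


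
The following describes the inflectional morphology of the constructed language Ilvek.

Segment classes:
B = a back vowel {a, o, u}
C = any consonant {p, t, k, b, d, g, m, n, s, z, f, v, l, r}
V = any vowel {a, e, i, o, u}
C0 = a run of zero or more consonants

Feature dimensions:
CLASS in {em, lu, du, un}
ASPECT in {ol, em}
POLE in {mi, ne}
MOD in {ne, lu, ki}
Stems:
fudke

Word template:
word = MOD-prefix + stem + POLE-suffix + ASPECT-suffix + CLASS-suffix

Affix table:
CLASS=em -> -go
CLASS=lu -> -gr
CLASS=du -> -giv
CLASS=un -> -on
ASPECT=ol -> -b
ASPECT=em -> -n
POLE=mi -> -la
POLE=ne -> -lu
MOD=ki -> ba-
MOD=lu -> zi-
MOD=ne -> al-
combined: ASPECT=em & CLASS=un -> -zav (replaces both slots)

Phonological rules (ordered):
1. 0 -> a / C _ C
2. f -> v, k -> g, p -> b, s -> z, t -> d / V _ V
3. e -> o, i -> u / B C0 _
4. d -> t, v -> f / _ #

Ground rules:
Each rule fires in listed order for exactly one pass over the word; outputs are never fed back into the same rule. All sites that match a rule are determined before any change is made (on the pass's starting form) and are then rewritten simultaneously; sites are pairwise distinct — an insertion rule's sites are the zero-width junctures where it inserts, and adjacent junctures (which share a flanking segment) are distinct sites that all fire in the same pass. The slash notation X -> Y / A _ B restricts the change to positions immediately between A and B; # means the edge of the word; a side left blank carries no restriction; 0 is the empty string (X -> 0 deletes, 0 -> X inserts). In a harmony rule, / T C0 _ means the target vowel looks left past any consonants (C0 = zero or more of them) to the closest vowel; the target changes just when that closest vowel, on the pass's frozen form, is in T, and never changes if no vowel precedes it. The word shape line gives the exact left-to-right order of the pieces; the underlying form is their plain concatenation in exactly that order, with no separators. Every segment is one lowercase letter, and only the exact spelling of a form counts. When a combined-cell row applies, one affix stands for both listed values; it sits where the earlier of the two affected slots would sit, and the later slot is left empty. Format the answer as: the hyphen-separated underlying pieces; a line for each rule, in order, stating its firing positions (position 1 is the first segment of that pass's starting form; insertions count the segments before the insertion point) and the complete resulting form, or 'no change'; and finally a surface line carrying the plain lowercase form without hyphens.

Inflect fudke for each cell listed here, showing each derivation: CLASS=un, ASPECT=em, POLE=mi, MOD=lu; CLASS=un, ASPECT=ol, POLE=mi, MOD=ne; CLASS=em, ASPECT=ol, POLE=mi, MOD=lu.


cell CLASS=un, ASPECT=em, POLE=mi, MOD=lu:
underlying: zi-fudke-la-zav
1. 0 -> a / C _ C: inserts after position(s) 5: zifudakelazav
2. f -> v, k -> g, p -> b, s -> z, t -> d / V _ V: fires at position(s) 3, 7: zivudagelazav
3. e -> o, i -> u / B C0 _: fires at position(s) 8: zivudagolazav
4. d -> t, v -> f / _ #: fires at position(s) 13: zivudagolazaf
surface: zivudagolazaf

cell CLASS=un, ASPECT=ol, POLE=mi, MOD=ne:
underlying: al-fudke-la-b-on
1. 0 -> a / C _ C: inserts after position(s) 2, 5: alafudakelabon
2. f -> v, k -> g, p -> b, s -> z, t -> d / V _ V: fires at position(s) 4, 8: alavudagelabon
3. e -> o, i -> u / B C0 _: fires at position(s) 9: alavudagolabon
4. d -> t, v -> f / _ #: no change
surface: alavudagolabon

cell CLASS=em, ASPECT=ol, POLE=mi, MOD=lu:
underlying: zi-fudke-la-b-go
1. 0 -> a / C _ C: inserts after position(s) 5, 10: zifudakelabago
2. f -> v, k -> g, p -> b, s -> z, t -> d / V _ V: fires at position(s) 3, 7: zivudagelabago
3. e -> o, i -> u / B C0 _: fires at position(s) 8: zivudagolabago
4. d -> t, v -> f / _ #: no change
surface: zivudagolabago


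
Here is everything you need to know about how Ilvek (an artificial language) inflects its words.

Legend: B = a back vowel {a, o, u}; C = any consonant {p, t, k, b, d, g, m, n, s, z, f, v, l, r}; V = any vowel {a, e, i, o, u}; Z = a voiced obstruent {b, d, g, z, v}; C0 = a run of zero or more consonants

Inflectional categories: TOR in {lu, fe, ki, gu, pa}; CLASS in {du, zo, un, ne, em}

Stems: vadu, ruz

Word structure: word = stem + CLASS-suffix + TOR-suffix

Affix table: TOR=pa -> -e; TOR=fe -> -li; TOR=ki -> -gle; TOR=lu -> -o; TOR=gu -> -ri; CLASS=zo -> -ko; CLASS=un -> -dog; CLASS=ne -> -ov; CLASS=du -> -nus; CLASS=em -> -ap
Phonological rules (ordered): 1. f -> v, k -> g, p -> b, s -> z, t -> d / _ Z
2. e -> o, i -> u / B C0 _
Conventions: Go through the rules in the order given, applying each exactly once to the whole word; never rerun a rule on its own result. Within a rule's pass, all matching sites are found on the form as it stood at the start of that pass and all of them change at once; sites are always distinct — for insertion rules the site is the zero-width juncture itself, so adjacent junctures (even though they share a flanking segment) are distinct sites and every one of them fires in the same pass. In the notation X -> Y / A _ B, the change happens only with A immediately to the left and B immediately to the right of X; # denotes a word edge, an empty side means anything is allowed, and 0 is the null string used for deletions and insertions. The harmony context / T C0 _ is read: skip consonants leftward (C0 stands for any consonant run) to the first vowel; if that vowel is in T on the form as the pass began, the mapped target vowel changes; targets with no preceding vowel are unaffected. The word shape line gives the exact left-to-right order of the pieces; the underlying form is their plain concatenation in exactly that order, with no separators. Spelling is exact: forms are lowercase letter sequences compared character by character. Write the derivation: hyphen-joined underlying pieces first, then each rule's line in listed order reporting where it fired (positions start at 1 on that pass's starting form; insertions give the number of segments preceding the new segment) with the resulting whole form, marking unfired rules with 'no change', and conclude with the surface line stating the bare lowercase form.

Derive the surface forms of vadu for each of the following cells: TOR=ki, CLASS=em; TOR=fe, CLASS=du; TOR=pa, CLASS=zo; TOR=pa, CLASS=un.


cell TOR=ki, CLASS=em:
underlying: vadu-ap-gle
1. f -> v, k -> g, p -> b, s -> z, t -> d / _ Z: fires at position(s) 6: vaduabgle
2. e -> o, i -> u / B C0 _: fires at position(s) 9: vaduabglo
surface: vaduabglo

cell TOR=fe, CLASS=du:
underlying: vadu-nus-li
1. f -> v, k -> g, p -> b, s -> z, t -> d / _ Z: no change
2. e -> o, i -> u / B C0 _: fires at position(s) 9: vadunuslu
surface: vadunuslu

cell TOR=pa, CLASS=zo:
underlying: vadu-ko-e
1. f -> v, k -> g, p -> b, s -> z, t -> d / _ Z: no change
2. e -> o, i -> u / B C0 _: fires at position(s) 7: vadukoo
surface: vadukoo

cell TOR=pa, CLASS=un:
underlying: vadu-dog-e
1. f -> v, k -> g, p -> b, s -> z, t -> d / _ Z: no change
2. e -> o, i -> u / B C0 _: fires at position(s) 8: vadudogo
surface: vadudogo


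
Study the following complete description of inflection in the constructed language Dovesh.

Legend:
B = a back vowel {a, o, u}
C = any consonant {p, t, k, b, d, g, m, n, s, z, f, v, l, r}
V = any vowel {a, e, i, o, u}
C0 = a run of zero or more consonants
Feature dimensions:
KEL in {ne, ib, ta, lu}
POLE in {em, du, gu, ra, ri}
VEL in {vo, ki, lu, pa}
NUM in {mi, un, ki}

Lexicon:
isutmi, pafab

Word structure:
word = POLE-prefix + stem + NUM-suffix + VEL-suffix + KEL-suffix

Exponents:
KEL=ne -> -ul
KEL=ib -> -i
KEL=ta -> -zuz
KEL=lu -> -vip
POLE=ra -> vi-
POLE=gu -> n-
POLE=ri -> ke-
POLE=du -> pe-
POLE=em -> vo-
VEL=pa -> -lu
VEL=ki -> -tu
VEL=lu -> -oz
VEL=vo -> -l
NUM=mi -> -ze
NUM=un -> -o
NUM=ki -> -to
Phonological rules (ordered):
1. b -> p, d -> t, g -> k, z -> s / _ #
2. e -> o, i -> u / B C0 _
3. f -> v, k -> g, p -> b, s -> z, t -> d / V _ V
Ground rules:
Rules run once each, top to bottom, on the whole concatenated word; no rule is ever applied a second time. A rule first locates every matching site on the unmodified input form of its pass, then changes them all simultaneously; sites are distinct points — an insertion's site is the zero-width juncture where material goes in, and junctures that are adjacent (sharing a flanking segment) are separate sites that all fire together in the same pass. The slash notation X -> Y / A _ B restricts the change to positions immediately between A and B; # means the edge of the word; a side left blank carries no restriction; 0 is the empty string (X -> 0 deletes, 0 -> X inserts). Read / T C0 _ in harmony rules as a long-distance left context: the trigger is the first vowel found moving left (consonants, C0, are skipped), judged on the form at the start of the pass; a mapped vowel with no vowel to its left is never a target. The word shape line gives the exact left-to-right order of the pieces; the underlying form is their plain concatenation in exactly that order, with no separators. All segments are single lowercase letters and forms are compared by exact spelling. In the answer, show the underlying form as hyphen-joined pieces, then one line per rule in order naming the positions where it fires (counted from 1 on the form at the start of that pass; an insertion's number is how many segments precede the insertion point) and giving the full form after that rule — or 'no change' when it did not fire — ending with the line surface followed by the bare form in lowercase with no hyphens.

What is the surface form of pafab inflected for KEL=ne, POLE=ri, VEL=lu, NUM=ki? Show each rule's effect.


underlying: ke-pafab-to-oz-ul
1. b -> p, d -> t, g -> k, z -> s / _ #: no change
2. e -> o, i -> u / B C0 _: no change
3. f -> v, k -> g, p -> b, s -> z, t -> d / V _ V: fires at position(s) 3, 5: kebavabtoozul
surface: kebavabtoozul


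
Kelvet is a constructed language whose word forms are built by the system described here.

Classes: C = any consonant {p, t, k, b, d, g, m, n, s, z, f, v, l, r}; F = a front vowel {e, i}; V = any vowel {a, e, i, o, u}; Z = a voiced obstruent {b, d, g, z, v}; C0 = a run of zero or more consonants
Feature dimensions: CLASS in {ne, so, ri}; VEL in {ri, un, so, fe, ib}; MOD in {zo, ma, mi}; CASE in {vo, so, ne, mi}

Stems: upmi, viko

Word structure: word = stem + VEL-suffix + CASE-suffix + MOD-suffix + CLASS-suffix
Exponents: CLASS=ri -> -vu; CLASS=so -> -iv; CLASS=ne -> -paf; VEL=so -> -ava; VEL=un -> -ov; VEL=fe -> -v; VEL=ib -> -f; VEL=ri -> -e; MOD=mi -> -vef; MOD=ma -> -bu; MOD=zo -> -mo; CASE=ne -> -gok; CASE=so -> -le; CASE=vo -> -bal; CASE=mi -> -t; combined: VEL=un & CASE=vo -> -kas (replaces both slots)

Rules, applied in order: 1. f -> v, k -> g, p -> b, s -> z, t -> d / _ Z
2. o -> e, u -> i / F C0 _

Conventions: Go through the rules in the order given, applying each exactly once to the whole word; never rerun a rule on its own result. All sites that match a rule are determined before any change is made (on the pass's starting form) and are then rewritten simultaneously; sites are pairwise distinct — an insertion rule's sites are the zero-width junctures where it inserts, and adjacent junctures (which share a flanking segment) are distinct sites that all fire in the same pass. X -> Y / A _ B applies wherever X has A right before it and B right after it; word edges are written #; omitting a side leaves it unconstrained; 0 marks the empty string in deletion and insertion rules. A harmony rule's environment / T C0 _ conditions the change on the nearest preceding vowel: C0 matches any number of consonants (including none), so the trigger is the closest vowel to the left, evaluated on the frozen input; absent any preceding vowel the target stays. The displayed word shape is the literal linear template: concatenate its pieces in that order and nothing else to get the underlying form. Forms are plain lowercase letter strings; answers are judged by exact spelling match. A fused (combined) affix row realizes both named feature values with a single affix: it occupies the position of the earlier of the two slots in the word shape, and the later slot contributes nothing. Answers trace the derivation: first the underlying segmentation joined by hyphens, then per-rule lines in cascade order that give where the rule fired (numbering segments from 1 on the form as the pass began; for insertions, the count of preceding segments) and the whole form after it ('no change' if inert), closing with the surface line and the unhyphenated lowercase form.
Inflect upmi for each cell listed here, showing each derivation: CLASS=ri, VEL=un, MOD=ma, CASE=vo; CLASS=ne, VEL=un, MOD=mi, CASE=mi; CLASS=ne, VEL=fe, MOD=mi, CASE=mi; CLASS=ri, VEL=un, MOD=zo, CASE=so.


cell CLASS=ri, VEL=un, MOD=ma, CASE=vo:
underlying: upmi-kas-bu-vu
1. f -> v, k -> g, p -> b, s -> z, t -> d / _ Z: fires at position(s) 7: upmikazbuvu
2. o -> e, u -> i / F C0 _: no change
surface: upmikazbuvu

cell CLASS=ne, VEL=un, MOD=mi, CASE=mi:
underlying: upmi-ov-t-vef-paf
1. f -> v, k -> g, p -> b, s -> z, t -> d / _ Z: fires at position(s) 7: upmiovdvefpaf
2. o -> e, u -> i / F C0 _: fires at position(s) 5: upmievdvefpaf
surface: upmievdvefpaf

cell CLASS=ne, VEL=fe, MOD=mi, CASE=mi:
underlying: upmi-v-t-vef-paf
1. f -> v, k -> g, p -> b, s -> z, t -> d / _ Z: fires at position(s) 6: upmivdvefpaf
2. o -> e, u -> i / F C0 _: no change
surface: upmivdvefpaf

cell CLASS=ri, VEL=un, MOD=zo, CASE=so:
underlying: upmi-ov-le-mo-vu
1. f -> v, k -> g, p -> b, s -> z, t -> d / _ Z: no change
2. o -> e, u -> i / F C0 _: fires at position(s) 5, 10: upmievlemevu
surface: upmievlemevu


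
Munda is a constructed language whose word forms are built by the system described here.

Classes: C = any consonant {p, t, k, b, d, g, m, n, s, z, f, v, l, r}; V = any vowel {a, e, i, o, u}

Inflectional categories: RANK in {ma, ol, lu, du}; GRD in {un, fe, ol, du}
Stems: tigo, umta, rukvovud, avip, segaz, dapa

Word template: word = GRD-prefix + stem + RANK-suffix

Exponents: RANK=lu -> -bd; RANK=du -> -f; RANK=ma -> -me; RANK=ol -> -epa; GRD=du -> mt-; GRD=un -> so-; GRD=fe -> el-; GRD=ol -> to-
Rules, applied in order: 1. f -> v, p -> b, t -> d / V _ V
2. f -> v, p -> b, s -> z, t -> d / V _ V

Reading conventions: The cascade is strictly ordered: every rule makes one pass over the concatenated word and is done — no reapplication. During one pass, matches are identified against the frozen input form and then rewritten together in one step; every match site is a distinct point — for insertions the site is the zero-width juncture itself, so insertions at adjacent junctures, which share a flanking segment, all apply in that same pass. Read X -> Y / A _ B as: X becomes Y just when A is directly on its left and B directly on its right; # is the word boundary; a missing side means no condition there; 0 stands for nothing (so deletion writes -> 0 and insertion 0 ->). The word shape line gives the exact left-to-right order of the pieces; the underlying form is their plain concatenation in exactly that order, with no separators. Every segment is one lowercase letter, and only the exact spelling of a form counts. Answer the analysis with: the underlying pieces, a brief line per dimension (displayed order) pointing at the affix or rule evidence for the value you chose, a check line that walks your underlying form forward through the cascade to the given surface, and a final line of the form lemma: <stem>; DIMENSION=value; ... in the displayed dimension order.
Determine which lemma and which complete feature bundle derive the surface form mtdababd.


underlying: mt-dapa-bd
RANK=lu - signalled by the affix -bd
GRD=du - signalled by the affix mt-
check: mtdapabd -> mtdababd -> mtdababd
lemma: dapa; RANK=lu; GRD=du


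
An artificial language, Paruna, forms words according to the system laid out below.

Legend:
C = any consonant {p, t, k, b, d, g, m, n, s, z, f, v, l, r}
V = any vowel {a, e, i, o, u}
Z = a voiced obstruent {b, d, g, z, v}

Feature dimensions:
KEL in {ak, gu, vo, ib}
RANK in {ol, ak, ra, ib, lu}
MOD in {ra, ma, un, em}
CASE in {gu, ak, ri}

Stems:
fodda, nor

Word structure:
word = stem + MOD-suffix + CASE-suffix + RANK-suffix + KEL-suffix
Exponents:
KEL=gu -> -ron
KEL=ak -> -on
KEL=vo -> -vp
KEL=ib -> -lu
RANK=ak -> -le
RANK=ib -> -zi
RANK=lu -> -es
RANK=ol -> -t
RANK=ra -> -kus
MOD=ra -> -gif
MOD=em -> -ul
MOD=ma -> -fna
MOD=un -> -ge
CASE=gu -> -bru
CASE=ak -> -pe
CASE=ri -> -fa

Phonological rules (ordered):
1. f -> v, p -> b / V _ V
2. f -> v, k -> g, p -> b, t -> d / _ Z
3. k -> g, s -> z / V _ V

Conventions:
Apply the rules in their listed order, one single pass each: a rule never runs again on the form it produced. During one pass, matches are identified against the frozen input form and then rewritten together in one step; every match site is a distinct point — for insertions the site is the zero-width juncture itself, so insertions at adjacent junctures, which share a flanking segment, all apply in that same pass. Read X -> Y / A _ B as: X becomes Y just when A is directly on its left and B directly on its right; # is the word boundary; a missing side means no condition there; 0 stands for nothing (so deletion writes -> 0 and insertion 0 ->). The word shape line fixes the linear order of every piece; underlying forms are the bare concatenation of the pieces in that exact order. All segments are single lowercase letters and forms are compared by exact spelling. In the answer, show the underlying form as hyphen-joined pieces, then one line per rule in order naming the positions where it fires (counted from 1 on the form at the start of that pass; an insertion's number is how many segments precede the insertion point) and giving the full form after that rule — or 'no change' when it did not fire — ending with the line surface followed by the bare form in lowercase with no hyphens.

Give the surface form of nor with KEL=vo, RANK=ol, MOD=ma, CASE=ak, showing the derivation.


underlying: nor-fna-pe-t-vp
1. f -> v, p -> b / V _ V: fires at position(s) 7: norfnabetvp
2. f -> v, k -> g, p -> b, t -> d / _ Z: fires at position(s) 9: norfnabedvp
3. k -> g, s -> z / V _ V: no change
surface: norfnabedvp


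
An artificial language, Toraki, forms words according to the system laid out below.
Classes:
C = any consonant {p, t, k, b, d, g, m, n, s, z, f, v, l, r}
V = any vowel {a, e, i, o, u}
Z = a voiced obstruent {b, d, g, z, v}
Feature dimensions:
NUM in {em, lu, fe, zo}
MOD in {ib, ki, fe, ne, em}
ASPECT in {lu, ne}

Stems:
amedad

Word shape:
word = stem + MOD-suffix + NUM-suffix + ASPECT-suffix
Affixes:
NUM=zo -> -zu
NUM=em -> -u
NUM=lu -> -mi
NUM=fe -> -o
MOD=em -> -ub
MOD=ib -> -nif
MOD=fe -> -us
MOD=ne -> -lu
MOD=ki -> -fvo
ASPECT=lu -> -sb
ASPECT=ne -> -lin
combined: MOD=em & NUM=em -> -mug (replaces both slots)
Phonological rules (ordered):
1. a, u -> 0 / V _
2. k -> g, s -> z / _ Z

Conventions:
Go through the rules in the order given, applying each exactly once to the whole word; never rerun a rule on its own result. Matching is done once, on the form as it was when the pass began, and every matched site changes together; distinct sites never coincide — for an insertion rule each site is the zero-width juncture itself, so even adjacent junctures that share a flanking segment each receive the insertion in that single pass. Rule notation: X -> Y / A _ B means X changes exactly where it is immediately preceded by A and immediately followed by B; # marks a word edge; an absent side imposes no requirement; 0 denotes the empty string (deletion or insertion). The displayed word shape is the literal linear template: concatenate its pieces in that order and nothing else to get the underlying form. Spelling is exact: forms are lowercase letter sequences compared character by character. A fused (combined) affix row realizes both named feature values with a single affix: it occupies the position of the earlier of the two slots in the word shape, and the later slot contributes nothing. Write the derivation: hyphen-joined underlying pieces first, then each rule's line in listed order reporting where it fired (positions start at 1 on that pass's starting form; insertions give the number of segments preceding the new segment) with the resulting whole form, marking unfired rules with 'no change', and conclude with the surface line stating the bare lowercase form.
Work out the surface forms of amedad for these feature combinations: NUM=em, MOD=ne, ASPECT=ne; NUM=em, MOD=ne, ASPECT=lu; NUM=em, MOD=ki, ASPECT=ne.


cell NUM=em, MOD=ne, ASPECT=ne:
underlying: amedad-lu-u-lin
1. a, u -> 0 / V _: fires at position(s) 9: amedadlulin
2. k -> g, s -> z / _ Z: no change
surface: amedadlulin

cell NUM=em, MOD=ne, ASPECT=lu:
underlying: amedad-lu-u-sb
1. a, u -> 0 / V _: fires at position(s) 9: amedadlusb
2. k -> g, s -> z / _ Z: fires at position(s) 9: amedadluzb
surface: amedadluzb

cell NUM=em, MOD=ki, ASPECT=ne:
underlying: amedad-fvo-u-lin
1. a, u -> 0 / V _: fires at position(s) 10: amedadfvolin
2. k -> g, s -> z / _ Z: no change
surface: amedadfvolin
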